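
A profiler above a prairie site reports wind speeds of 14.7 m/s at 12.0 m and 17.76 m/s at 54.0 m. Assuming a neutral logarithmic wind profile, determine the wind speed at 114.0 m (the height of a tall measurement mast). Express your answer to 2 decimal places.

19.28 m/s

Log law: V ∝ ln(z/z₀). From the pair, with r = V₁/V₂ = 0.82770,
ln z₀ = (ln z₁ − r·ln z₂)/(1 − r) = (2.4849 − 0.82770×3.9890)/0.17230 = -4.7406 → z₀ = 0.008734 m
V₃ = V₁ · ln(z₃/z₀)/ln(z₁/z₀) = 14.7 × 9.4768/7.2255 = 19.2802 m/s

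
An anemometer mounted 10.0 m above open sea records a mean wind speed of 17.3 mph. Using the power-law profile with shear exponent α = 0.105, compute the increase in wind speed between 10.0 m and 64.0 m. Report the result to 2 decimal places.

3.72 mph

Power law: V₂ = V₁ · (z₂/z₁)^α = 17.3 × (6.4000)^0.105 = 21.0230 mph
ΔV = 21.0230 − 17.3 = 3.7230 mph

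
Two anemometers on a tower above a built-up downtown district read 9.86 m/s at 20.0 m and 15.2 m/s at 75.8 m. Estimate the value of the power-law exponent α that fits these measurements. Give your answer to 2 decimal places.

Power law: V₂/V₁ = (z₂/z₁)^α ⇒ α = ln(V₂/V₁) / ln(z₂/z₁)
α = ln(15.2/9.86) / ln(75.8/20.0) = ln(1.5416) / ln(3.7900)
  = 0.43281 / 1.33237 = 0.32484

α ≈ 0.32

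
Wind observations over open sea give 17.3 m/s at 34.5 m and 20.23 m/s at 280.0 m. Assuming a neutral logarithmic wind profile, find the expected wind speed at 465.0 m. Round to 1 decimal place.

20.9 m/s

Log law: V ∝ ln(z/z₀). From the pair, with r = V₁/V₂ = 0.85517,
ln z₀ = (ln z₁ − r·ln z₂)/(1 − r) = (3.5410 − 0.85517×5.6348)/0.14483 = -8.8219 → z₀ = 0.0001475 m
V₃ = V₁ · ln(z₃/z₀)/ln(z₁/z₀) = 17.3 × 14.9640/12.3629 = 20.9398 m/s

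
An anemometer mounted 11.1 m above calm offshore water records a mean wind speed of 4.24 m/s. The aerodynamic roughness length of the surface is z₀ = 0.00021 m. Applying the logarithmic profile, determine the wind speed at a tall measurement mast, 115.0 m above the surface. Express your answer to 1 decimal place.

5.2 m/s

Log law: V(z) ∝ ln(z/z₀), so V₂/V₁ = ln(z₂/z₀) / ln(z₁/z₀).
ln(115.0/0.00021) = 13.2133, ln(11.1/0.00021) = 10.8753
V₂ = 4.24 × 13.2133/10.8753 = 4.24 × 1.2150 = 5.1515 m/s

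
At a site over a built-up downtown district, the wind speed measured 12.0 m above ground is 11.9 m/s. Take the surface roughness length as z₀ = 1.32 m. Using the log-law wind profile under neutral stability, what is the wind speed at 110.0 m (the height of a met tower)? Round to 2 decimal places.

Log law: V(z) ∝ ln(z/z₀), so V₂/V₁ = ln(z₂/z₀) / ln(z₁/z₀).
ln(110.0/1.32) = 4.4228, ln(12.0/1.32) = 2.2073
V₂ = 11.9 × 4.4228/2.2073 = 11.9 × 2.0038 = 23.8447 m/s

23.84 m/s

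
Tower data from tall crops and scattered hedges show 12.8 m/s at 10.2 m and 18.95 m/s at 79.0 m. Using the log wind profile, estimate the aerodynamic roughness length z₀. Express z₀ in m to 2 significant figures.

Log law: V(z) ∝ ln(z/z₀). With r = V₁/V₂ = 12.8/18.95 = 0.67546,
r · ln(z₂/z₀) = ln(z₁/z₀) ⇒ ln z₀ = (ln z₁ − r·ln z₂)/(1 − r)
ln z₀ = (2.32239 − 0.67546×4.36945) / 0.32454 = -1.9382
z₀ = exp(-1.9382) = 0.1440 m

z₀ ≈ 0.14 m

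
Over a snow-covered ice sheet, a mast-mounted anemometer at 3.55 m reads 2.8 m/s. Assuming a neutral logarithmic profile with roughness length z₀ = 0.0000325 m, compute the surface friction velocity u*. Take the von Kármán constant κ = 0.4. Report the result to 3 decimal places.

Log law: V(z) = (u*/κ) · ln(z/z₀) ⇒ u* = κ · V / ln(z/z₀)
u* = 0.4 × 2.8 / ln(3.55/0.0000325) = 0.4 × 2.8 / 11.6012
   = 1.1200 / 11.6012 = 0.0965 m/s

u* ≈ 0.097 m/s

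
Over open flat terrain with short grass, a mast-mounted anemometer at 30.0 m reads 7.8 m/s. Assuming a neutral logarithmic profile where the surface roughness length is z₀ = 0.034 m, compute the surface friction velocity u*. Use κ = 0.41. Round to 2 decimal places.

Log law: V(z) = (u*/κ) · ln(z/z₀) ⇒ u* = κ · V / ln(z/z₀)
u* = 0.41 × 7.8 / ln(30.0/0.034) = 0.41 × 7.8 / 6.7826
   = 3.1980 / 6.7826 = 0.4715 m/s

u* ≈ 0.47 m/s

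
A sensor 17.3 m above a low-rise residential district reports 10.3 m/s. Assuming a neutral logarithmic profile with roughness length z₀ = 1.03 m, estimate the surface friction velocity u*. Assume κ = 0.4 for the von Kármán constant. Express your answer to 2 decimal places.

Log law: V(z) = (u*/κ) · ln(z/z₀) ⇒ u* = κ · V / ln(z/z₀)
u* = 0.4 × 10.3 / ln(17.3/1.03) = 0.4 × 10.3 / 2.8211
   = 4.1200 / 2.8211 = 1.4604 m/s

u* ≈ 1.46 m/s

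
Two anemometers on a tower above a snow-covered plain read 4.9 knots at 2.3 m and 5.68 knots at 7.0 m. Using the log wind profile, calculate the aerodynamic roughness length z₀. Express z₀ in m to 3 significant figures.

Log law: V(z) ∝ ln(z/z₀). With r = V₁/V₂ = 4.9/5.68 = 0.86268,
r · ln(z₂/z₀) = ln(z₁/z₀) ⇒ ln z₀ = (ln z₁ − r·ln z₂)/(1 − r)
ln z₀ = (0.83291 − 0.86268×1.94591) / 0.13732 = -6.1590
z₀ = exp(-6.1590) = 0.002114 m

z₀ ≈ 0.00211 m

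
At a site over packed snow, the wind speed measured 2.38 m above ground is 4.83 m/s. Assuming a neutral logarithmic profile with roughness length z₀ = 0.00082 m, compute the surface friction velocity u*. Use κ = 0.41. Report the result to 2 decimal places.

u* ≈ 0.25 m/s

Log law: V(z) = (u*/κ) · ln(z/z₀) ⇒ u* = κ · V / ln(z/z₀)
u* = 0.41 × 4.83 / ln(2.38/0.00082) = 0.41 × 4.83 / 7.9733
   = 1.9803 / 7.9733 = 0.2484 m/s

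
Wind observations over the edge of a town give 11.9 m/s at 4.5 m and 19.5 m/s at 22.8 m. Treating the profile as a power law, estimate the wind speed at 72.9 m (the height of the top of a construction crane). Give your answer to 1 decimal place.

First find α: α = ln(V₂/V₁)/ln(z₂/z₁) = ln(19.5/11.9)/ln(22.8/4.5) = 0.49388/1.62268 = 0.3044
Extrapolate from 22.8 m to 72.9 m: V₃ = 19.5 × (72.9/22.8)^0.3044 = 19.5 × 1.4244 = 27.7762 m/s

27.8 m/s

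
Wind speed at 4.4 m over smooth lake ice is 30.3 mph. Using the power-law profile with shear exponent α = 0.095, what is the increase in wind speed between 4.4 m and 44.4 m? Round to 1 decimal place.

7.4 mph

Power law: V₂ = V₁ · (z₂/z₁)^α = 30.3 × (10.0909)^0.095 = 37.7412 mph
ΔV = 37.7412 − 30.3 = 7.4412 mph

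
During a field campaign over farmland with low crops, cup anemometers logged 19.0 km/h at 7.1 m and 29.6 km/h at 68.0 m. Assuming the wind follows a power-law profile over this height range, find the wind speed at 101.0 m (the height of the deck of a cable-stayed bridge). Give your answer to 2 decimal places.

31.99 km/h

First find α: α = ln(V₂/V₁)/ln(z₂/z₁) = ln(29.6/19.0)/ln(68.0/7.1) = 0.44334/2.25941 = 0.1962
Extrapolate from 68.0 m to 101.0 m: V₃ = 29.6 × (101.0/68.0)^0.1962 = 29.6 × 1.0807 = 31.9893 km/h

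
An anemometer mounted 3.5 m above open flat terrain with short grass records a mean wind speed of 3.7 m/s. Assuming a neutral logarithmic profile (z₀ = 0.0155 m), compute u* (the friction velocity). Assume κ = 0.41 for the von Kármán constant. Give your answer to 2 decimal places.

Log law: V(z) = (u*/κ) · ln(z/z₀) ⇒ u* = κ · V / ln(z/z₀)
u* = 0.41 × 3.7 / ln(3.5/0.0155) = 0.41 × 3.7 / 5.4197
   = 1.5170 / 5.4197 = 0.2799 m/s

u* ≈ 0.28 m/s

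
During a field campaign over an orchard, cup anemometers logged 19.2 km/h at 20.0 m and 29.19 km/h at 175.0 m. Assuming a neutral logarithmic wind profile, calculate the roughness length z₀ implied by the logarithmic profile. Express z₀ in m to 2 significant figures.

Log law: V(z) ∝ ln(z/z₀). With r = V₁/V₂ = 19.2/29.19 = 0.65776,
r · ln(z₂/z₀) = ln(z₁/z₀) ⇒ ln z₀ = (ln z₁ − r·ln z₂)/(1 − r)
ln z₀ = (2.99573 − 0.65776×5.16479) / 0.34224 = -1.1730
z₀ = exp(-1.1730) = 0.3094 m

z₀ ≈ 0.31 m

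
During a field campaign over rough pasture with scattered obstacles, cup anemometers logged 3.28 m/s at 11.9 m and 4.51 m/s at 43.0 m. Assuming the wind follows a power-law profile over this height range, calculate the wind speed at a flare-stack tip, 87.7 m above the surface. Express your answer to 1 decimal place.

First find α: α = ln(V₂/V₁)/ln(z₂/z₁) = ln(4.51/3.28)/ln(43.0/11.9) = 0.31845/1.28466 = 0.2479
Extrapolate from 43.0 m to 87.7 m: V₃ = 4.51 × (87.7/43.0)^0.2479 = 4.51 × 1.1932 = 5.3815 m/s

5.4 m/s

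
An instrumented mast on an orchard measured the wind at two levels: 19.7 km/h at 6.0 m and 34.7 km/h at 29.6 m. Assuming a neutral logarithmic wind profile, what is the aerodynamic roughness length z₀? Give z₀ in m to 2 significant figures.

z₀ ≈ 0.74 m

Log law: V(z) ∝ ln(z/z₀). With r = V₁/V₂ = 19.7/34.7 = 0.56772,
r · ln(z₂/z₀) = ln(z₁/z₀) ⇒ ln z₀ = (ln z₁ − r·ln z₂)/(1 − r)
ln z₀ = (1.79176 − 0.56772×3.38777) / 0.43228 = -0.3043
z₀ = exp(-0.3043) = 0.7376 m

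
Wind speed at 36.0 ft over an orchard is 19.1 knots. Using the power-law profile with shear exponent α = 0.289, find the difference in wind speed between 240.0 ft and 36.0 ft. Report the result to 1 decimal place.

13.9 knots

Power law: V₂ = V₁ · (z₂/z₁)^α = 19.1 × (6.6667)^0.289 = 33.0478 knots
ΔV = 33.0478 − 19.1 = 13.9478 knots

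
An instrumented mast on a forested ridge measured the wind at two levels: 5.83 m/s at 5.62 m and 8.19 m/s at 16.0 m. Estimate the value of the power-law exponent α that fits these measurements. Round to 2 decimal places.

Power law: V₂/V₁ = (z₂/z₁)^α ⇒ α = ln(V₂/V₁) / ln(z₂/z₁)
α = ln(8.19/5.83) / ln(16.0/5.62) = ln(1.4048) / ln(2.8470)
  = 0.33990 / 1.04626 = 0.32487

α ≈ 0.32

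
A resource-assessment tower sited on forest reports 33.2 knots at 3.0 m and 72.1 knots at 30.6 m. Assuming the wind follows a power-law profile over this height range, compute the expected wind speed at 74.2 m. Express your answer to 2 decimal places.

96.91 knots

First find α: α = ln(V₂/V₁)/ln(z₂/z₁) = ln(72.1/33.2)/ln(30.6/3.0) = 0.77550/2.32239 = 0.3339
Extrapolate from 30.6 m to 74.2 m: V₃ = 72.1 × (74.2/30.6)^0.3339 = 72.1 × 1.3442 = 96.9149 knots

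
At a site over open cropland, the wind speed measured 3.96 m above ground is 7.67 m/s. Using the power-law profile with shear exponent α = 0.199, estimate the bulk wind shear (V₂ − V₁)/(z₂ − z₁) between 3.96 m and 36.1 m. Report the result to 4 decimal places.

0.1318 m/s/m

Power law: V₂ = V₁ · (z₂/z₁)^α = 7.67 × (9.1162)^0.199 = 11.9069 m/s
ΔV/Δz = (11.9069 − 7.67)/(36.1 − 3.96) = 4.2369/32.1400 = 0.13183 m/s/m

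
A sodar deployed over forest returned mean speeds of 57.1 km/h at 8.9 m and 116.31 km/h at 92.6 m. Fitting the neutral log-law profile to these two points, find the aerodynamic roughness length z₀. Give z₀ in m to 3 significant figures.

Log law: V(z) ∝ ln(z/z₀). With r = V₁/V₂ = 57.1/116.31 = 0.49093,
r · ln(z₂/z₀) = ln(z₁/z₀) ⇒ ln z₀ = (ln z₁ − r·ln z₂)/(1 − r)
ln z₀ = (2.18605 − 0.49093×4.52829) / 0.50907 = -0.0727
z₀ = exp(-0.0727) = 0.9299 m

z₀ ≈ 0.930 m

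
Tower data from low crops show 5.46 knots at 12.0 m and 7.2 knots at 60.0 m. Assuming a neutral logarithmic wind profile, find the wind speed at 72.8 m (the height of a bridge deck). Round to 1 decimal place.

Log law: V ∝ ln(z/z₀). From the pair, with r = V₁/V₂ = 0.75833,
ln z₀ = (ln z₁ − r·ln z₂)/(1 − r) = (2.4849 − 0.75833×4.0943)/0.24167 = -2.5654 → z₀ = 0.07689 m
V₃ = V₁ · ln(z₃/z₀)/ln(z₁/z₀) = 5.46 × 6.8531/5.0503 = 7.4091 knots

7.4 knots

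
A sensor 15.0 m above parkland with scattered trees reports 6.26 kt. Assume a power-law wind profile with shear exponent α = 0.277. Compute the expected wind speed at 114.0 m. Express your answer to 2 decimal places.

10.98 kt

Power-law profile: V₂ = V₁ · (z₂/z₁)^α
V₂ = 6.26 × (114.0/15.0)^0.277 = 6.26 × (7.6000)^0.277
    = 6.26 × 1.7538 = 10.9789 kt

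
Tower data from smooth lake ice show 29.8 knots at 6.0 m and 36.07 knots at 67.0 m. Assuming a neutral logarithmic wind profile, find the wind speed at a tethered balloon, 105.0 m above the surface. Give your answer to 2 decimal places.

Log law: V ∝ ln(z/z₀). From the pair, with r = V₁/V₂ = 0.82617,
ln z₀ = (ln z₁ − r·ln z₂)/(1 − r) = (1.7918 − 0.82617×4.2047)/0.17383 = -9.6764 → z₀ = 0.00006275 m
V₃ = V₁ · ln(z₃/z₀)/ln(z₁/z₀) = 29.8 × 14.3304/11.4682 = 37.2374 knots

37.24 knots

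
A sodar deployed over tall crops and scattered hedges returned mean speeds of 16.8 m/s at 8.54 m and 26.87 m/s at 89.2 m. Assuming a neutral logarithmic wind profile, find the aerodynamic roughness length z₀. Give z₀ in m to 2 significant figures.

z₀ ≈ 0.17 m

Log law: V(z) ∝ ln(z/z₀). With r = V₁/V₂ = 16.8/26.87 = 0.62523,
r · ln(z₂/z₀) = ln(z₁/z₀) ⇒ ln z₀ = (ln z₁ − r·ln z₂)/(1 − r)
ln z₀ = (2.14476 − 0.62523×4.49088) / 0.37477 = -1.7693
z₀ = exp(-1.7693) = 0.1704 m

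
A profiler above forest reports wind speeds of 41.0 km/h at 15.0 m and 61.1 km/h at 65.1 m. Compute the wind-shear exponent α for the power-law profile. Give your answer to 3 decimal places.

Power law: V₂/V₁ = (z₂/z₁)^α ⇒ α = ln(V₂/V₁) / ln(z₂/z₁)
α = ln(61.1/41.0) / ln(65.1/15.0) = ln(1.4902) / ln(4.3400)
  = 0.39894 / 1.46787 = 0.27178

α ≈ 0.272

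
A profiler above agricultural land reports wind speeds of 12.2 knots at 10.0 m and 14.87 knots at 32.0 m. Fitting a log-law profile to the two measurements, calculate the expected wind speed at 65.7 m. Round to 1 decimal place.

Log law: V ∝ ln(z/z₀). From the pair, with r = V₁/V₂ = 0.82044,
ln z₀ = (ln z₁ − r·ln z₂)/(1 − r) = (2.3026 − 0.82044×3.4657)/0.17956 = -3.0122 → z₀ = 0.04918 m
V₃ = V₁ · ln(z₃/z₀)/ln(z₁/z₀) = 12.2 × 7.1973/5.3148 = 16.5213 knots

16.5 knots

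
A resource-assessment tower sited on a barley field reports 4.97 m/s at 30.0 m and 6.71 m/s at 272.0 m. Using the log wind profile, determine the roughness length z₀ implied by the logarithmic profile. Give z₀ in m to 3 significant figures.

Log law: V(z) ∝ ln(z/z₀). With r = V₁/V₂ = 4.97/6.71 = 0.74069,
r · ln(z₂/z₀) = ln(z₁/z₀) ⇒ ln z₀ = (ln z₁ − r·ln z₂)/(1 − r)
ln z₀ = (3.40120 − 0.74069×5.60580) / 0.25931 = -2.8959
z₀ = exp(-2.8959) = 0.05525 m

z₀ ≈ 0.0553 m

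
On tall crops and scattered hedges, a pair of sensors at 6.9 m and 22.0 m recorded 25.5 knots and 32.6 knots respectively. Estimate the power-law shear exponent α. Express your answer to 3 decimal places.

Power law: V₂/V₁ = (z₂/z₁)^α ⇒ α = ln(V₂/V₁) / ln(z₂/z₁)
α = ln(32.6/25.5) / ln(22.0/6.9) = ln(1.2784) / ln(3.1884)
  = 0.24563 / 1.15952 = 0.21184

α ≈ 0.212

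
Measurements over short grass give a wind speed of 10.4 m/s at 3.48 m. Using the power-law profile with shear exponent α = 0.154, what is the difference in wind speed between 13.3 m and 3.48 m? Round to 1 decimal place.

Power law: V₂ = V₁ · (z₂/z₁)^α = 10.4 × (3.8218)^0.154 = 12.7851 m/s
ΔV = 12.7851 − 10.4 = 2.3851 m/s

2.4 m/s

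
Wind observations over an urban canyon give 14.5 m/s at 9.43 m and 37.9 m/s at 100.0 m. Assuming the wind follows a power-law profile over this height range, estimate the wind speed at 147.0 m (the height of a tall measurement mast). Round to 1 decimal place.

First find α: α = ln(V₂/V₁)/ln(z₂/z₁) = ln(37.9/14.5)/ln(100.0/9.43) = 0.96080/2.36127 = 0.4069
Extrapolate from 100.0 m to 147.0 m: V₃ = 37.9 × (147.0/100.0)^0.4069 = 37.9 × 1.1697 = 44.3323 m/s

44.3 m/s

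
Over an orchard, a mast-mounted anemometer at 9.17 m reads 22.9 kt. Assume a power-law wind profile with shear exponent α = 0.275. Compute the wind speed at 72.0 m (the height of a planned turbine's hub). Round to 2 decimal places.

Power-law profile: V₂ = V₁ · (z₂/z₁)^α
V₂ = 22.9 × (72.0/9.17)^0.275 = 22.9 × (7.8517)^0.275
    = 22.9 × 1.7624 = 40.3599 kt

40.36 kt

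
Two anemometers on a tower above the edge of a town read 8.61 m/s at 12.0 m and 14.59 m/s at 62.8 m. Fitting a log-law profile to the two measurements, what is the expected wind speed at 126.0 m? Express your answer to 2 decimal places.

17.11 m/s

Log law: V ∝ ln(z/z₀). From the pair, with r = V₁/V₂ = 0.59013,
ln z₀ = (ln z₁ − r·ln z₂)/(1 − r) = (2.4849 − 0.59013×4.1400)/0.40987 = 0.1020 → z₀ = 1.107 m
V₃ = V₁ · ln(z₃/z₀)/ln(z₁/z₀) = 8.61 × 4.7343/2.3829 = 17.1060 m/s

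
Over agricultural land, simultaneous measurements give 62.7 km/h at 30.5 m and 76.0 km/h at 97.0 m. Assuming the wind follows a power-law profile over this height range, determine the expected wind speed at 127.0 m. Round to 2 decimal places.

First find α: α = ln(V₂/V₁)/ln(z₂/z₁) = ln(76.0/62.7)/ln(97.0/30.5) = 0.19237/1.15698 = 0.1663
Extrapolate from 97.0 m to 127.0 m: V₃ = 76.0 × (127.0/97.0)^0.1663 = 76.0 × 1.0458 = 79.4827 km/h

79.48 km/h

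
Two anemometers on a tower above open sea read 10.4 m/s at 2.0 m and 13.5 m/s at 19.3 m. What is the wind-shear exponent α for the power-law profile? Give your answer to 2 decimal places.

α ≈ 0.12

Power law: V₂/V₁ = (z₂/z₁)^α ⇒ α = ln(V₂/V₁) / ln(z₂/z₁)
α = ln(13.5/10.4) / ln(19.3/2.0) = ln(1.2981) / ln(9.6500)
  = 0.26088 / 2.26696 = 0.11508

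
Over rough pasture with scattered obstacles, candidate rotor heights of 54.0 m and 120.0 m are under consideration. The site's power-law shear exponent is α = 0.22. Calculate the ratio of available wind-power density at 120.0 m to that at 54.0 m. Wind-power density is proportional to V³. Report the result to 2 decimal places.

1.69

Speed ratio: V_B/V_A = (z_B/z_A)^α = (120.0/54.0)^0.22 = (2.2222)^0.22 = 1.19205
Power-density ratio: P_B/P_A = (V_B/V_A)³ = (1.19205)³ = 1.69387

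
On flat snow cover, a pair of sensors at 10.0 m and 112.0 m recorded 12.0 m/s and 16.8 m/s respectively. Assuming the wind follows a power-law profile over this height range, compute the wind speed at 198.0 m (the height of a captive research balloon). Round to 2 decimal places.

First find α: α = ln(V₂/V₁)/ln(z₂/z₁) = ln(16.8/12.0)/ln(112.0/10.0) = 0.33647/2.41591 = 0.1393
Extrapolate from 112.0 m to 198.0 m: V₃ = 16.8 × (198.0/112.0)^0.1393 = 16.8 × 1.0826 = 18.1875 m/s

18.19 m/s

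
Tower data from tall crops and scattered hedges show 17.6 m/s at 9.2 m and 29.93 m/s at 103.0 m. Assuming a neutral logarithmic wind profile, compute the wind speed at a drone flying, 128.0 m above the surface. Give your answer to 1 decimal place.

31.0 m/s

Log law: V ∝ ln(z/z₀). From the pair, with r = V₁/V₂ = 0.58804,
ln z₀ = (ln z₁ − r·ln z₂)/(1 − r) = (2.2192 − 0.58804×4.6347)/0.41196 = -1.2287 → z₀ = 0.2927 m
V₃ = V₁ · ln(z₃/z₀)/ln(z₁/z₀) = 17.6 × 6.0808/3.4480 = 31.0392 m/s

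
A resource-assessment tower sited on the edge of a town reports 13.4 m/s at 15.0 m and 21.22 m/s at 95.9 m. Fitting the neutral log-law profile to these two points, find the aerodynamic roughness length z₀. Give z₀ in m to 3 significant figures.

Log law: V(z) ∝ ln(z/z₀). With r = V₁/V₂ = 13.4/21.22 = 0.63148,
r · ln(z₂/z₀) = ln(z₁/z₀) ⇒ ln z₀ = (ln z₁ − r·ln z₂)/(1 − r)
ln z₀ = (2.70805 − 0.63148×4.56331) / 0.36852 = -0.4710
z₀ = exp(-0.4710) = 0.6244 m

z₀ ≈ 0.624 m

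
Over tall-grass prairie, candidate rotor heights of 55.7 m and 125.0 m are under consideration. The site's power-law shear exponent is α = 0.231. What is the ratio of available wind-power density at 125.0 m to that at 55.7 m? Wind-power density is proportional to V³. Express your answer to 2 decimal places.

1.75

Speed ratio: V_B/V_A = (z_B/z_A)^α = (125.0/55.7)^0.231 = (2.2442)^0.231 = 1.20530
Power-density ratio: P_B/P_A = (V_B/V_A)³ = (1.20530)³ = 1.75098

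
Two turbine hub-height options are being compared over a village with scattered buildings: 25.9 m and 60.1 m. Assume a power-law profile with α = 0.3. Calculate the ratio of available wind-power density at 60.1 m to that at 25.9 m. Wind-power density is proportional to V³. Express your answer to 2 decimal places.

Speed ratio: V_B/V_A = (z_B/z_A)^α = (60.1/25.9)^0.3 = (2.3205)^0.3 = 1.28728
Power-density ratio: P_B/P_A = (V_B/V_A)³ = (1.28728)³ = 2.13313

2.13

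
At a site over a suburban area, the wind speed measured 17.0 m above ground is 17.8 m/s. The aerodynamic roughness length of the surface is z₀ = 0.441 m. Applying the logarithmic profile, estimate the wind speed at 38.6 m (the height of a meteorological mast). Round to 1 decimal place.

Log law: V(z) ∝ ln(z/z₀), so V₂/V₁ = ln(z₂/z₀) / ln(z₁/z₀).
ln(38.6/0.441) = 4.4720, ln(17.0/0.441) = 3.6519
V₂ = 17.8 × 4.4720/3.6519 = 17.8 × 1.2245 = 21.7970 m/s

21.8 m/s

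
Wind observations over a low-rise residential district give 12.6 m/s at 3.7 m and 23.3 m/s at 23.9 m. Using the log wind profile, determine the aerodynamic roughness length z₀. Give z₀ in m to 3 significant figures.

Log law: V(z) ∝ ln(z/z₀). With r = V₁/V₂ = 12.6/23.3 = 0.54077,
r · ln(z₂/z₀) = ln(z₁/z₀) ⇒ ln z₀ = (ln z₁ − r·ln z₂)/(1 − r)
ln z₀ = (1.30833 − 0.54077×3.17388) / 0.45923 = -0.8885
z₀ = exp(-0.8885) = 0.4113 m

z₀ ≈ 0.411 m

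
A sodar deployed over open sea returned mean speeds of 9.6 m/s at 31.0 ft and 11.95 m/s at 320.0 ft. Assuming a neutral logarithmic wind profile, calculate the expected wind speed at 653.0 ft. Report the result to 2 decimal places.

12.67 m/s

Log law: V ∝ ln(z/z₀). From the pair, with r = V₁/V₂ = 0.80335,
ln z₀ = (ln z₁ − r·ln z₂)/(1 − r) = (3.4340 − 0.80335×5.7683)/0.19665 = -6.1020 → z₀ = 0.002238 ft
V₃ = V₁ · ln(z₃/z₀)/ln(z₁/z₀) = 9.6 × 12.5836/9.5360 = 12.6680 m/s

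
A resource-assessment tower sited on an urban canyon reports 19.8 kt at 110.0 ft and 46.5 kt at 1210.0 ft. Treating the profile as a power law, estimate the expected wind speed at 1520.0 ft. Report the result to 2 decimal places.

50.43 kt

First find α: α = ln(V₂/V₁)/ln(z₂/z₁) = ln(46.5/19.8)/ln(1210.0/110.0) = 0.85377/2.39790 = 0.3560
Extrapolate from 1210.0 ft to 1520.0 ft: V₃ = 46.5 × (1520.0/1210.0)^0.3560 = 46.5 × 1.0846 = 50.4339 kt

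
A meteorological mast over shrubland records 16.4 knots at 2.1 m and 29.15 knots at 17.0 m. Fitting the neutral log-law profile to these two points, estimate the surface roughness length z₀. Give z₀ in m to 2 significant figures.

z₀ ≈ 0.14 m

Log law: V(z) ∝ ln(z/z₀). With r = V₁/V₂ = 16.4/29.15 = 0.56261,
r · ln(z₂/z₀) = ln(z₁/z₀) ⇒ ln z₀ = (ln z₁ − r·ln z₂)/(1 − r)
ln z₀ = (0.74194 − 0.56261×2.83321) / 0.43739 = -1.9480
z₀ = exp(-1.9480) = 0.1426 m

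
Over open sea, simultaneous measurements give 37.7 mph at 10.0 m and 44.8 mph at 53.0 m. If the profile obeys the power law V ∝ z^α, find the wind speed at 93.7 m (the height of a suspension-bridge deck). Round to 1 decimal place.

47.5 mph

First find α: α = ln(V₂/V₁)/ln(z₂/z₁) = ln(44.8/37.7)/ln(53.0/10.0) = 0.17255/1.66771 = 0.1035
Extrapolate from 53.0 m to 93.7 m: V₃ = 44.8 × (93.7/53.0)^0.1035 = 44.8 × 1.0607 = 47.5206 mph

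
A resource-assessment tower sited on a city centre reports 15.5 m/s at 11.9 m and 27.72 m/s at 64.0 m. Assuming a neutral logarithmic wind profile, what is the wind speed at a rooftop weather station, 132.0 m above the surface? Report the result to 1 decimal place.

33.0 m/s

Log law: V ∝ ln(z/z₀). From the pair, with r = V₁/V₂ = 0.55916,
ln z₀ = (ln z₁ − r·ln z₂)/(1 − r) = (2.4765 − 0.55916×4.1589)/0.44084 = 0.3426 → z₀ = 1.409 m
V₃ = V₁ · ln(z₃/z₀)/ln(z₁/z₀) = 15.5 × 4.5402/2.1339 = 32.9783 m/s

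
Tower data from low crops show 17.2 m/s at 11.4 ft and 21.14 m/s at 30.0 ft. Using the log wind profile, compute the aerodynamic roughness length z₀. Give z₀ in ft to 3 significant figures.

z₀ ≈ 0.167 ft

Log law: V(z) ∝ ln(z/z₀). With r = V₁/V₂ = 17.2/21.14 = 0.81362,
r · ln(z₂/z₀) = ln(z₁/z₀) ⇒ ln z₀ = (ln z₁ − r·ln z₂)/(1 − r)
ln z₀ = (2.43361 − 0.81362×3.40120) / 0.18638 = -1.7904
z₀ = exp(-1.7904) = 0.1669 ft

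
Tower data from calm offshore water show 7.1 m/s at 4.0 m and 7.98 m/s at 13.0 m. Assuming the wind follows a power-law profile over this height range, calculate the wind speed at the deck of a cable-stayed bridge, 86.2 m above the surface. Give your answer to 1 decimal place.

First find α: α = ln(V₂/V₁)/ln(z₂/z₁) = ln(7.98/7.1)/ln(13.0/4.0) = 0.11684/1.17865 = 0.0991
Extrapolate from 13.0 m to 86.2 m: V₃ = 7.98 × (86.2/13.0)^0.0991 = 7.98 × 1.2063 = 9.6260 m/s

9.6 m/s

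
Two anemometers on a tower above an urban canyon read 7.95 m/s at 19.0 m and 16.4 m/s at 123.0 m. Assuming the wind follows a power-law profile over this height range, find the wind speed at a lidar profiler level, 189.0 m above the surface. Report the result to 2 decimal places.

First find α: α = ln(V₂/V₁)/ln(z₂/z₁) = ln(16.4/7.95)/ln(123.0/19.0) = 0.72411/1.86775 = 0.3877
Extrapolate from 123.0 m to 189.0 m: V₃ = 16.4 × (189.0/123.0)^0.3877 = 16.4 × 1.1812 = 19.3718 m/s

19.37 m/s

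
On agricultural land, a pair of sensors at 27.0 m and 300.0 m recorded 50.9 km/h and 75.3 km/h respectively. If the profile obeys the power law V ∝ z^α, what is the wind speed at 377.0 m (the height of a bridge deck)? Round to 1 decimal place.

78.2 km/h

First find α: α = ln(V₂/V₁)/ln(z₂/z₁) = ln(75.3/50.9)/ln(300.0/27.0) = 0.39162/2.40795 = 0.1626
Extrapolate from 300.0 m to 377.0 m: V₃ = 75.3 × (377.0/300.0)^0.1626 = 75.3 × 1.0379 = 78.1505 km/h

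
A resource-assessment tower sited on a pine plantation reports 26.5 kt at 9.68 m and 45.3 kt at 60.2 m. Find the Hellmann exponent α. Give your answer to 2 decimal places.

Power law: V₂/V₁ = (z₂/z₁)^α ⇒ α = ln(V₂/V₁) / ln(z₂/z₁)
α = ln(45.3/26.5) / ln(60.2/9.68) = ln(1.7094) / ln(6.2190)
  = 0.53616 / 1.82761 = 0.29337

α ≈ 0.29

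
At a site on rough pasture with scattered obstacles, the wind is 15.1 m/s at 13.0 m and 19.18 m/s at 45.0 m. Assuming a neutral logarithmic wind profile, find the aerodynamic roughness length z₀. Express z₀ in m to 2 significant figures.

z₀ ≈ 0.13 m

Log law: V(z) ∝ ln(z/z₀). With r = V₁/V₂ = 15.1/19.18 = 0.78728,
r · ln(z₂/z₀) = ln(z₁/z₀) ⇒ ln z₀ = (ln z₁ − r·ln z₂)/(1 − r)
ln z₀ = (2.56495 − 0.78728×3.80666) / 0.21272 = -2.0306
z₀ = exp(-2.0306) = 0.1313 m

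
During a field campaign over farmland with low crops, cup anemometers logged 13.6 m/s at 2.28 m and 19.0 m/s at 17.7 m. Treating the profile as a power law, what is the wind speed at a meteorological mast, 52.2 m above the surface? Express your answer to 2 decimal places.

First find α: α = ln(V₂/V₁)/ln(z₂/z₁) = ln(19.0/13.6)/ln(17.7/2.28) = 0.33437/2.04939 = 0.1632
Extrapolate from 17.7 m to 52.2 m: V₃ = 19.0 × (52.2/17.7)^0.1632 = 19.0 × 1.1930 = 22.6666 m/s

22.67 m/s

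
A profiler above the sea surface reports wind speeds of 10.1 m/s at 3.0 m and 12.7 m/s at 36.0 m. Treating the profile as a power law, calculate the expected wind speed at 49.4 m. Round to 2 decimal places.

13.08 m/s

First find α: α = ln(V₂/V₁)/ln(z₂/z₁) = ln(12.7/10.1)/ln(36.0/3.0) = 0.22907/2.48491 = 0.0922
Extrapolate from 36.0 m to 49.4 m: V₃ = 12.7 × (49.4/36.0)^0.0922 = 12.7 × 1.0296 = 13.0759 m/s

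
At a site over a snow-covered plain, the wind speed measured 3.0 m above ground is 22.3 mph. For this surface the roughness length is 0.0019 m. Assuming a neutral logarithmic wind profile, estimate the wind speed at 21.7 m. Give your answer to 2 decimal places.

Log law: V(z) ∝ ln(z/z₀), so V₂/V₁ = ln(z₂/z₀) / ln(z₁/z₀).
ln(21.7/0.0019) = 9.3432, ln(3.0/0.0019) = 7.3645
V₂ = 22.3 × 9.3432/7.3645 = 22.3 × 1.2687 = 28.2916 mph

28.29 mph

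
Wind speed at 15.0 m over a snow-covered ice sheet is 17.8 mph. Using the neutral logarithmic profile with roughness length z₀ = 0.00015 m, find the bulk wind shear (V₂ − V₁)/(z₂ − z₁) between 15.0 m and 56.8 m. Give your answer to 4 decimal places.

0.0492 mph/m

Log law: V₂ = V₁ · ln(z₂/z₀)/ln(z₁/z₀) = 17.8 × 12.8444/11.5129 = 19.8586 mph
ΔV/Δz = (19.8586 − 17.8)/(56.8 − 15.0) = 2.0586/41.8000 = 0.04925 mph/m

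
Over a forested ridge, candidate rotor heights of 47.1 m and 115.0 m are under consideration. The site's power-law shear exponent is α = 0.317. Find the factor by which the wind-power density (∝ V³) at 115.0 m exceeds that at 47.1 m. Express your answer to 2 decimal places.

Speed ratio: V_B/V_A = (z_B/z_A)^α = (115.0/47.1)^0.317 = (2.4416)^0.317 = 1.32707
Power-density ratio: P_B/P_A = (V_B/V_A)³ = (1.32707)³ = 2.33712

2.34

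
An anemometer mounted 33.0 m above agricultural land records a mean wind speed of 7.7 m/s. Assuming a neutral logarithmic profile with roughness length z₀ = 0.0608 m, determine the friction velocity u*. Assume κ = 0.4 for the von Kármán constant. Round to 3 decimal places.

u* ≈ 0.489 m/s

Log law: V(z) = (u*/κ) · ln(z/z₀) ⇒ u* = κ · V / ln(z/z₀)
u* = 0.4 × 7.7 / ln(33.0/0.0608) = 0.4 × 7.7 / 6.2967
   = 3.0800 / 6.2967 = 0.4891 m/s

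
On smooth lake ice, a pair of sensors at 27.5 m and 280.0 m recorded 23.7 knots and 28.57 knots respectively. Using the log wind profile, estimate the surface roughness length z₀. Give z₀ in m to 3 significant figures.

Log law: V(z) ∝ ln(z/z₀). With r = V₁/V₂ = 23.7/28.57 = 0.82954,
r · ln(z₂/z₀) = ln(z₁/z₀) ⇒ ln z₀ = (ln z₁ − r·ln z₂)/(1 − r)
ln z₀ = (3.31419 − 0.82954×5.63479) / 0.17046 = -7.9791
z₀ = exp(-7.9791) = 0.0003425 m

z₀ ≈ 0.000343 m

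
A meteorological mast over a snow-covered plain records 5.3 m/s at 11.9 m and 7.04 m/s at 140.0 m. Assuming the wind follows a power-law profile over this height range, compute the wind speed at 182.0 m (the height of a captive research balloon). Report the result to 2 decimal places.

7.26 m/s

First find α: α = ln(V₂/V₁)/ln(z₂/z₁) = ln(7.04/5.3)/ln(140.0/11.9) = 0.28390/2.46510 = 0.1152
Extrapolate from 140.0 m to 182.0 m: V₃ = 7.04 × (182.0/140.0)^0.1152 = 7.04 × 1.0307 = 7.2560 m/s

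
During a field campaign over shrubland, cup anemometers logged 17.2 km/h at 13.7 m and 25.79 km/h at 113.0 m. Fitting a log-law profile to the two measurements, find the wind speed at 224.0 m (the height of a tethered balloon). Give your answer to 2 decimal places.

28.58 km/h

Log law: V ∝ ln(z/z₀). From the pair, with r = V₁/V₂ = 0.66693,
ln z₀ = (ln z₁ − r·ln z₂)/(1 − r) = (2.6174 − 0.66693×4.7274)/0.33307 = -1.6075 → z₀ = 0.2004 m
V₃ = V₁ · ln(z₃/z₀)/ln(z₁/z₀) = 17.2 × 7.0191/4.2249 = 28.5757 km/h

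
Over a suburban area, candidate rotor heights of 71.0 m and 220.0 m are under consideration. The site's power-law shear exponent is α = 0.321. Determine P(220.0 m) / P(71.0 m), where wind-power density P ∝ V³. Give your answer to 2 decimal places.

Speed ratio: V_B/V_A = (z_B/z_A)^α = (220.0/71.0)^0.321 = (3.0986)^0.321 = 1.43769
Power-density ratio: P_B/P_A = (V_B/V_A)³ = (1.43769)³ = 2.97161

2.97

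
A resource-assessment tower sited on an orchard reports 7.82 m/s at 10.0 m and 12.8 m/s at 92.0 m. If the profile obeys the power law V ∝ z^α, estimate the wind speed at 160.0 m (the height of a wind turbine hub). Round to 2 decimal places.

14.47 m/s

First find α: α = ln(V₂/V₁)/ln(z₂/z₁) = ln(12.8/7.82)/ln(92.0/10.0) = 0.49276/2.21920 = 0.2220
Extrapolate from 92.0 m to 160.0 m: V₃ = 12.8 × (160.0/92.0)^0.2220 = 12.8 × 1.1307 = 14.4735 m/s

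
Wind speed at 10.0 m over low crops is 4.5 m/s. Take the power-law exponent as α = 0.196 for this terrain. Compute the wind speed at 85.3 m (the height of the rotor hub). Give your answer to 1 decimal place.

Power-law profile: V₂ = V₁ · (z₂/z₁)^α
V₂ = 4.5 × (85.3/10.0)^0.196 = 4.5 × (8.5300)^0.196
    = 4.5 × 1.5222 = 6.8498 m/s

6.8 m/s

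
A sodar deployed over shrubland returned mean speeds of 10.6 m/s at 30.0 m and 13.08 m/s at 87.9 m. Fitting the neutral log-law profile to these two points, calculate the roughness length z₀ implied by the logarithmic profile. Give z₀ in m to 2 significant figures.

Log law: V(z) ∝ ln(z/z₀). With r = V₁/V₂ = 10.6/13.08 = 0.81040,
r · ln(z₂/z₀) = ln(z₁/z₀) ⇒ ln z₀ = (ln z₁ − r·ln z₂)/(1 − r)
ln z₀ = (3.40120 − 0.81040×4.47620) / 0.18960 = -1.1936
z₀ = exp(-1.1936) = 0.3031 m

z₀ ≈ 0.30 m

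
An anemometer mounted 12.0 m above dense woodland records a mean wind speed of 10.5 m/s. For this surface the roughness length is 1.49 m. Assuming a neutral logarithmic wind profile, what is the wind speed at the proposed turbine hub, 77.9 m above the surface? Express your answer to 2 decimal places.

Log law: V(z) ∝ ln(z/z₀), so V₂/V₁ = ln(z₂/z₀) / ln(z₁/z₀).
ln(77.9/1.49) = 3.9566, ln(12.0/1.49) = 2.0861
V₂ = 10.5 × 3.9566/2.0861 = 10.5 × 1.8966 = 19.9148 m/s

19.91 m/s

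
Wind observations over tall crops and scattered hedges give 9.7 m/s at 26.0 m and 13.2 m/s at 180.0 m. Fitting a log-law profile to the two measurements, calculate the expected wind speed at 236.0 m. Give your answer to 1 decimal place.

13.7 m/s

Log law: V ∝ ln(z/z₀). From the pair, with r = V₁/V₂ = 0.73485,
ln z₀ = (ln z₁ − r·ln z₂)/(1 − r) = (3.2581 − 0.73485×5.1930)/0.26515 = -2.1042 → z₀ = 0.1219 m
V₃ = V₁ · ln(z₃/z₀)/ln(z₁/z₀) = 9.7 × 7.5681/5.3623 = 13.6900 m/s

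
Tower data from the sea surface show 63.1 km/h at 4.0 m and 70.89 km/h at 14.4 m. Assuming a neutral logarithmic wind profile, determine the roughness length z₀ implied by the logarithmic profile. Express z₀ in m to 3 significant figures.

z₀ ≈ 0.000125 m

Log law: V(z) ∝ ln(z/z₀). With r = V₁/V₂ = 63.1/70.89 = 0.89011,
r · ln(z₂/z₀) = ln(z₁/z₀) ⇒ ln z₀ = (ln z₁ − r·ln z₂)/(1 − r)
ln z₀ = (1.38629 − 0.89011×2.66723) / 0.10989 = -8.9894
z₀ = exp(-8.9894) = 0.0001247 m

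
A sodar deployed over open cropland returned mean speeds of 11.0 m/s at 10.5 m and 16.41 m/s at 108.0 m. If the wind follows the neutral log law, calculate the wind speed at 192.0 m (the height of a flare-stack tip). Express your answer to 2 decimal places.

Log law: V ∝ ln(z/z₀). From the pair, with r = V₁/V₂ = 0.67032,
ln z₀ = (ln z₁ − r·ln z₂)/(1 − r) = (2.3514 − 0.67032×4.6821)/0.32968 = -2.3877 → z₀ = 0.09184 m
V₃ = V₁ · ln(z₃/z₀)/ln(z₁/z₀) = 11.0 × 7.6452/4.7391 = 17.7455 m/s

17.75 m/s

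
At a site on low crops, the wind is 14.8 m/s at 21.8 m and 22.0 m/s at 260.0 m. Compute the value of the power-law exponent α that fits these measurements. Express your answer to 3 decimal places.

α ≈ 0.160

Power law: V₂/V₁ = (z₂/z₁)^α ⇒ α = ln(V₂/V₁) / ln(z₂/z₁)
α = ln(22.0/14.8) / ln(260.0/21.8) = ln(1.4865) / ln(11.9266)
  = 0.39642 / 2.47877 = 0.15992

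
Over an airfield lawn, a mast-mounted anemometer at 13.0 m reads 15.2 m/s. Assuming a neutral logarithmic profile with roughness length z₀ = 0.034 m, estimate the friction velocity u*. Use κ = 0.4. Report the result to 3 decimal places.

u* ≈ 1.022 m/s

Log law: V(z) = (u*/κ) · ln(z/z₀) ⇒ u* = κ · V / ln(z/z₀)
u* = 0.4 × 15.2 / ln(13.0/0.034) = 0.4 × 15.2 / 5.9463
   = 6.0800 / 5.9463 = 1.0225 m/s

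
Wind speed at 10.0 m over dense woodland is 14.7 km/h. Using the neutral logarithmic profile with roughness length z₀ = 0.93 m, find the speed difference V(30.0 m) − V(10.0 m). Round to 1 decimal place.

Log law: V₂ = V₁ · ln(z₂/z₀)/ln(z₁/z₀) = 14.7 × 3.4738/2.3752 = 21.4994 km/h
ΔV = 21.4994 − 14.7 = 6.7994 km/h

6.8 km/h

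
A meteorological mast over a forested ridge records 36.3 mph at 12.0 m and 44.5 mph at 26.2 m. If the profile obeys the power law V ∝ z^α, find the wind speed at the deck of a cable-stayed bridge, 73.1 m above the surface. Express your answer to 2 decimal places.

58.16 mph

First find α: α = ln(V₂/V₁)/ln(z₂/z₁) = ln(44.5/36.3)/ln(26.2/12.0) = 0.20367/0.78085 = 0.2608
Extrapolate from 26.2 m to 73.1 m: V₃ = 44.5 × (73.1/26.2)^0.2608 = 44.5 × 1.3069 = 58.1555 mph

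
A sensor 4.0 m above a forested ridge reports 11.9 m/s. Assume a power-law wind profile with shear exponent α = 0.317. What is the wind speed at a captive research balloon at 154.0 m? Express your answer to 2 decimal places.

37.86 m/s

Power-law profile: V₂ = V₁ · (z₂/z₁)^α
V₂ = 11.9 × (154.0/4.0)^0.317 = 11.9 × (38.5000)^0.317
    = 11.9 × 3.1812 = 37.8563 m/s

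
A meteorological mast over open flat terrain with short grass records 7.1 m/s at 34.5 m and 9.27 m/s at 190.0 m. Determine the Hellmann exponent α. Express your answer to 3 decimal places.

α ≈ 0.156

Power law: V₂/V₁ = (z₂/z₁)^α ⇒ α = ln(V₂/V₁) / ln(z₂/z₁)
α = ln(9.27/7.1) / ln(190.0/34.5) = ln(1.3056) / ln(5.5072)
  = 0.26669 / 1.70606 = 0.15632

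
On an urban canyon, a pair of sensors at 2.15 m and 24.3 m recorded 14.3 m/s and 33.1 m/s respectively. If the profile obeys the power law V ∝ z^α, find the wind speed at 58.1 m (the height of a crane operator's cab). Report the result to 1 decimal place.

First find α: α = ln(V₂/V₁)/ln(z₂/z₁) = ln(33.1/14.3)/ln(24.3/2.15) = 0.83927/2.42501 = 0.3461
Extrapolate from 24.3 m to 58.1 m: V₃ = 33.1 × (58.1/24.3)^0.3461 = 33.1 × 1.3521 = 44.7556 m/s

44.8 m/s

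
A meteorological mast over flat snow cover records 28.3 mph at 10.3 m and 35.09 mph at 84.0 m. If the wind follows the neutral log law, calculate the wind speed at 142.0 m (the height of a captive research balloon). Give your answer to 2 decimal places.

36.79 mph

Log law: V ∝ ln(z/z₀). From the pair, with r = V₁/V₂ = 0.80650,
ln z₀ = (ln z₁ − r·ln z₂)/(1 − r) = (2.3321 − 0.80650×4.4308)/0.19350 = -6.4149 → z₀ = 0.001637 m
V₃ = V₁ · ln(z₃/z₀)/ln(z₁/z₀) = 28.3 × 11.3707/8.7470 = 36.7886 mph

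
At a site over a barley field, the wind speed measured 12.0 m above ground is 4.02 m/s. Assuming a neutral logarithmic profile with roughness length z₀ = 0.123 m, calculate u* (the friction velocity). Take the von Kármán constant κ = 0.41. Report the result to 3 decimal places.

Log law: V(z) = (u*/κ) · ln(z/z₀) ⇒ u* = κ · V / ln(z/z₀)
u* = 0.41 × 4.02 / ln(12.0/0.123) = 0.41 × 4.02 / 4.5805
   = 1.6482 / 4.5805 = 0.3598 m/s

u* ≈ 0.360 m/s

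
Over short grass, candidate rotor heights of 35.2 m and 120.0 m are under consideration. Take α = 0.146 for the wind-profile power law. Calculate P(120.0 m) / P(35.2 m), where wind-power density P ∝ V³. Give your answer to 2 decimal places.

Speed ratio: V_B/V_A = (z_B/z_A)^α = (120.0/35.2)^0.146 = (3.4091)^0.146 = 1.19609
Power-density ratio: P_B/P_A = (V_B/V_A)³ = (1.19609)³ = 1.71118

1.71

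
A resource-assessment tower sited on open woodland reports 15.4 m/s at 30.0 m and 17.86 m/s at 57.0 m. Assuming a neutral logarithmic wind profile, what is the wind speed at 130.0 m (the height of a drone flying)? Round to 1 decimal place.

21.0 m/s

Log law: V ∝ ln(z/z₀). From the pair, with r = V₁/V₂ = 0.86226,
ln z₀ = (ln z₁ − r·ln z₂)/(1 − r) = (3.4012 − 0.86226×4.0431)/0.13774 = -0.6169 → z₀ = 0.5396 m
V₃ = V₁ · ln(z₃/z₀)/ln(z₁/z₀) = 15.4 × 5.4844/4.0181 = 21.0200 m/s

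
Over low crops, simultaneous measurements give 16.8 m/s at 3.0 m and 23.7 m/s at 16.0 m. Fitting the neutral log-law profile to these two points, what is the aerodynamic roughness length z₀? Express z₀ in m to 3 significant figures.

z₀ ≈ 0.0509 m

Log law: V(z) ∝ ln(z/z₀). With r = V₁/V₂ = 16.8/23.7 = 0.70886,
r · ln(z₂/z₀) = ln(z₁/z₀) ⇒ ln z₀ = (ln z₁ − r·ln z₂)/(1 − r)
ln z₀ = (1.09861 − 0.70886×2.77259) / 0.29114 = -2.9772
z₀ = exp(-2.9772) = 0.05094 m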